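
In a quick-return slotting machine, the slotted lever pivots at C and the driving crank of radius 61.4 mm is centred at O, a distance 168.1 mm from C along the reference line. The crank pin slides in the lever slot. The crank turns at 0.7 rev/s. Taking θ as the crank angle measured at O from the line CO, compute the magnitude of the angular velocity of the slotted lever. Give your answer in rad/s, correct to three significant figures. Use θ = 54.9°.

0.972

ω = 4.398 rad/s (from 0.7 rev/s).
Crank pin A relative to C: A = (d + r cosθ, r sinθ); lever angle φ = atan2(r sinθ, d + r cosθ).
Differentiating tanφ: φ̇ = rω(d cosθ + r)/(d² + r² + 2dr cosθ).
d² + r² + 2dr cosθ = |CA|² = 0.0438972 m²;  d cosθ + r = +0.15806 m.
|ω_lever| = |0.0614·4.398·+0.15806| / 0.0438972 = 0.97236 rad/s.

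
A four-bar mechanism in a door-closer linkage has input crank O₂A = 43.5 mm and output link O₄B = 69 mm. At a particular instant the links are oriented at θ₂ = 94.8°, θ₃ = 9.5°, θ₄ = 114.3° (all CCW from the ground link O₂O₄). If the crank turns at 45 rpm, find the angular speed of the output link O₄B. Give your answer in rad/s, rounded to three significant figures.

ω₂ = 4.712 rad/s (from 45 rpm).
Differentiating the loop-closure r₂e^{iθ₂}+r₃e^{iθ₃}=r₁+r₄e^{iθ₄} gives r₂ω₂e^{iθ₂}+r₃ω₃e^{iθ₃}=r₄ω₄e^{iθ₄}.
Eliminating the other unknown: ω₄ = r₂ω₂ sin(θ₂−θ₃) / [r₄ sin(θ₄−θ₃)].
Numerator sine = +0.99664; denominator sine = +0.96682.
Result = 0.0435·4.712·(+0.99664) / (0.069·(+0.96682)) = +3.0625 rad/s; magnitude 3.0625 rad/s.

3.06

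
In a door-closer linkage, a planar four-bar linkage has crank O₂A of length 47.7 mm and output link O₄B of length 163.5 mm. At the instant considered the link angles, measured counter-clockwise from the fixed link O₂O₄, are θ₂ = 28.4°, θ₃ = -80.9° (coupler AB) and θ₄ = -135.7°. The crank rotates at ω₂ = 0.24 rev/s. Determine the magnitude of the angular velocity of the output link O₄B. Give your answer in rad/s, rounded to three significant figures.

0.508

ω₂ = 1.508 rad/s (from 0.24 rev/s).
Differentiating the loop-closure r₂e^{iθ₂}+r₃e^{iθ₃}=r₁+r₄e^{iθ₄} gives r₂ω₂e^{iθ₂}+r₃ω₃e^{iθ₃}=r₄ω₄e^{iθ₄}.
Eliminating the other unknown: ω₄ = r₂ω₂ sin(θ₂−θ₃) / [r₄ sin(θ₄−θ₃)].
Numerator sine = +0.94380; denominator sine = -0.81714.
Result = 0.0477·1.508·(+0.94380) / (0.1635·(-0.81714)) = -0.50813 rad/s; magnitude 0.50813 rad/s.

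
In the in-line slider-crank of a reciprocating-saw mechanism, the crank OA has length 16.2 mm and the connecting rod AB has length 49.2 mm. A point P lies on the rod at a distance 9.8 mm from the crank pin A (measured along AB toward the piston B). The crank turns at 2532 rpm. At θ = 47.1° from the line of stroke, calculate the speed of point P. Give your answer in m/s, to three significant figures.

ω = 265.2 rad/s.  Crank-pin speed |V_A| = rω = 4.2954 m/s, perpendicular to OA.
Rod angle: sinφ = −(r/L) sinθ ⇒ φ = -13.958°; ω_rod = −rω cosθ/√(L²−r²sin²θ) = -61.239 rad/s.
V_P = V_A + ω_rod × AP, with AP = 0.0098 m along the rod.
Components: V_Px = −rω sinθ − a·ω_rod·sinφ = -3.2913 m/s;  V_Py = rω cosθ + a·ω_rod·cosφ = +2.3416 m/s.
|V_P| = √(V_Px² + V_Py²) = 4.0393 m/s.

4.04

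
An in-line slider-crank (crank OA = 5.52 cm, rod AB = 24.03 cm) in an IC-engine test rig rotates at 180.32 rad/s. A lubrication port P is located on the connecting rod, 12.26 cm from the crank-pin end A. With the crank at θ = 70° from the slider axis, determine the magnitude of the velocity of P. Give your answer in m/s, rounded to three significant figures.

ω = 180.3 rad/s.  Crank-pin speed |V_A| = rω = 9.9537 m/s, perpendicular to OA.
Rod angle: sinφ = −(r/L) sinθ ⇒ φ = -12.466°; ω_rod = −rω cosθ/√(L²−r²sin²θ) = -14.509 rad/s.
V_P = V_A + ω_rod × AP, with AP = 0.1226 m along the rod.
Components: V_Px = −rω sinθ − a·ω_rod·sinφ = -9.7374 m/s;  V_Py = rω cosθ + a·ω_rod·cosφ = +1.6675 m/s.
|V_P| = √(V_Px² + V_Py²) = 9.8791 m/s.

9.88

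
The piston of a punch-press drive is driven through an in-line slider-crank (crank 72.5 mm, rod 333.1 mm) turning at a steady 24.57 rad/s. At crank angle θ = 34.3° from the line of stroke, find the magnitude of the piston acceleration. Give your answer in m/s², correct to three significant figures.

ω = 24.57 rad/s
x(θ) = r cosθ + √(L² − r² sin²θ); with ω constant, a = ω²·d²x/dθ².
d²x/dθ² = −r cosθ − r²(cos2θ)/√u − r⁴ sin²2θ/(4u^{3/2}),  u = L² − r² sin²θ = 0.109286 m².
Substituting r = 0.0725 m, L = 0.3331 m, θ = 34.3°: d²x/dθ² = -0.065859 m.
a = ω²·d²x/dθ² = (24.57)²·(-0.065859) = -39.758 m/s²;  |a| = 39.758 m/s².

39.8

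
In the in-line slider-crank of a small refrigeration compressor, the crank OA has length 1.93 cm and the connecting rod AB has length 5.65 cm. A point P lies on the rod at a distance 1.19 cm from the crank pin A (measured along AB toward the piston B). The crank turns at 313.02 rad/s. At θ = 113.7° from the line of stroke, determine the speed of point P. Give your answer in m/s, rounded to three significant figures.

ω = 313 rad/s.  Crank-pin speed |V_A| = rω = 6.0413 m/s, perpendicular to OA.
Rod angle: sinφ = −(r/L) sinθ ⇒ φ = -18.227°; ω_rod = −rω cosθ/√(L²−r²sin²θ) = +45.249 rad/s.
V_P = V_A + ω_rod × AP, with AP = 0.0119 m along the rod.
Components: V_Px = −rω sinθ − a·ω_rod·sinφ = -5.3634 m/s;  V_Py = rω cosθ + a·ω_rod·cosφ = -1.9168 m/s.
|V_P| = √(V_Px² + V_Py²) = 5.6956 m/s.

5.70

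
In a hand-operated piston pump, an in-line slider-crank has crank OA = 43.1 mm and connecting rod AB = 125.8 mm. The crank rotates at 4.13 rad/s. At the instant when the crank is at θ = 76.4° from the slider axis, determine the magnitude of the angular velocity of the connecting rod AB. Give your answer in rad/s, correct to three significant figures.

ω = 4.13 rad/s
The rod makes angle φ with the slider axis where L sinφ = r sinθ; differentiating, L cosφ·φ̇ = r ω cosθ.
L cosφ = √(L² − r² sin²θ) = 0.11862 m.
|ω_rod| = r ω |cosθ| / √(L² − r² sin²θ) = 0.0431·4.13·0.23514/0.11862 = 0.35286 rad/s.

0.353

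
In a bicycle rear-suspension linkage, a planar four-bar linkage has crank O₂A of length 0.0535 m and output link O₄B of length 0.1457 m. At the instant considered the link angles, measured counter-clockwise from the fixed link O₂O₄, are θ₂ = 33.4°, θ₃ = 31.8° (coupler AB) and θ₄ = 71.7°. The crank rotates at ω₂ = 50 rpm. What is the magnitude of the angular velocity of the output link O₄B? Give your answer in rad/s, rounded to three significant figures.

0.0837

ω₂ = 5.236 rad/s (from 50 rpm).
Differentiating the loop-closure r₂e^{iθ₂}+r₃e^{iθ₃}=r₁+r₄e^{iθ₄} gives r₂ω₂e^{iθ₂}+r₃ω₃e^{iθ₃}=r₄ω₄e^{iθ₄}.
Eliminating the other unknown: ω₄ = r₂ω₂ sin(θ₂−θ₃) / [r₄ sin(θ₄−θ₃)].
Numerator sine = +0.02792; denominator sine = +0.64145.
Result = 0.0535·5.236·(+0.02792) / (0.1457·(+0.64145)) = +0.08369 rad/s; magnitude 0.08369 rad/s.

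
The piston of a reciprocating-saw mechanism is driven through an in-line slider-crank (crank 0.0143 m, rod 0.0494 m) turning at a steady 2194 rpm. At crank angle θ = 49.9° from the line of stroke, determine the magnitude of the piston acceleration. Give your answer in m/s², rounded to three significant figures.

453

ω = 2π·2194/60 = 229.8 rad/s
x(θ) = r cosθ + √(L² − r² sin²θ); with ω constant, a = ω²·d²x/dθ².
d²x/dθ² = −r cosθ − r²(cos2θ)/√u − r⁴ sin²2θ/(4u^{3/2}),  u = L² − r² sin²θ = 0.00232071 m².
Substituting r = 0.0143 m, L = 0.0494 m, θ = 49.9°: d²x/dθ² = -0.0085793 m.
a = ω²·d²x/dθ² = (229.8)²·(-0.0085793) = -452.88 m/s²;  |a| = 452.88 m/s².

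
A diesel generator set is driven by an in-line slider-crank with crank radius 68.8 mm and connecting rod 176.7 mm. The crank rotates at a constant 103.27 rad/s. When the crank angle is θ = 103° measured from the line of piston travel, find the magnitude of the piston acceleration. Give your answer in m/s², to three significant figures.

440

ω = 103.3 rad/s
x(θ) = r cosθ + √(L² − r² sin²θ); with ω constant, a = ω²·d²x/dθ².
d²x/dθ² = −r cosθ − r²(cos2θ)/√u − r⁴ sin²2θ/(4u^{3/2}),  u = L² − r² sin²θ = 0.026729 m².
Substituting r = 0.0688 m, L = 0.1767 m, θ = 103°: d²x/dθ² = +0.041253 m.
a = ω²·d²x/dθ² = (103.3)²·(+0.041253) = +439.95 m/s²;  |a| = 439.95 m/s².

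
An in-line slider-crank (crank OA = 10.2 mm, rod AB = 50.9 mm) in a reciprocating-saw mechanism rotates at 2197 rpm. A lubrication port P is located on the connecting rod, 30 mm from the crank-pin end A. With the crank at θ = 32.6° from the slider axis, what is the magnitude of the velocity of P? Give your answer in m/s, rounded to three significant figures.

1.61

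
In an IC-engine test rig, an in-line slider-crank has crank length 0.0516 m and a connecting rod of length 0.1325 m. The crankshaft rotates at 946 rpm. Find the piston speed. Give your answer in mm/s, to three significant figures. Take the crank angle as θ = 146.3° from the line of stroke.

1900

ω = 2π·946/60 = 99.06 rad/s
For an in-line slider-crank, x = r cosθ + √(L² − r² sin²θ), so v = −rω sinθ·[1 + r cosθ/√(L² − r² sin²θ)].
With r = 0.0516 m, L = 0.1325 m, θ = 146.3°: √(L² − r² sin²θ) = 0.12937 m.
v = −0.0516·99.06·0.55484·[1 + 0.0516·-0.83195/0.12937] = -1.8951 m/s.
|v| = 1.8951 m/s = 1895.1 mm/s.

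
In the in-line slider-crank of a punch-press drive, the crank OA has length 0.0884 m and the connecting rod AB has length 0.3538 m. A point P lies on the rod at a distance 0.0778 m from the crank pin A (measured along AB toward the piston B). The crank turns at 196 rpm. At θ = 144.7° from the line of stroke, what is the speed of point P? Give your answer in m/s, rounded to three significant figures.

1.53

ω = 20.53 rad/s.  Crank-pin speed |V_A| = rω = 1.8144 m/s, perpendicular to OA.
Rod angle: sinφ = −(r/L) sinθ ⇒ φ = -8.302°; ω_rod = −rω cosθ/√(L²−r²sin²θ) = +4.2298 rad/s.
V_P = V_A + ω_rod × AP, with AP = 0.0778 m along the rod.
Components: V_Px = −rω sinθ − a·ω_rod·sinφ = -1.001 m/s;  V_Py = rω cosθ + a·ω_rod·cosφ = -1.1552 m/s.
|V_P| = √(V_Px² + V_Py²) = 1.5285 m/s.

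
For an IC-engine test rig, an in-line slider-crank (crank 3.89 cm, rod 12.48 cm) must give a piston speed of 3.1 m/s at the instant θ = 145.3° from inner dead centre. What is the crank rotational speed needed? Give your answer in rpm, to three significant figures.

For an in-line slider-crank, |v_piston| = rω|sinθ|·[1 + r cosθ/√(L² − r² sin²θ)].
With r = 0.0389 m, L = 0.1248 m, θ = 145.3°: the bracketed kinematic factor |dx/dθ| = 0.016379 m.
ω = v/|dx/dθ| = 3.1/0.016379 = 189.27 rad/s.
N = 60ω/(2π) = 1807.4 rpm.

1810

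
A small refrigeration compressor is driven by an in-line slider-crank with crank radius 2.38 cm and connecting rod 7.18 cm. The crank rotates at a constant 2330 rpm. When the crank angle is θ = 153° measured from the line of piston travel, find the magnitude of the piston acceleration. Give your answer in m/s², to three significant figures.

ω = 2π·2330/60 = 244 rad/s
x(θ) = r cosθ + √(L² − r² sin²θ); with ω constant, a = ω²·d²x/dθ².
d²x/dθ² = −r cosθ − r²(cos2θ)/√u − r⁴ sin²2θ/(4u^{3/2}),  u = L² − r² sin²θ = 0.00503849 m².
Substituting r = 0.0238 m, L = 0.0718 m, θ = 153°: d²x/dθ² = +0.016369 m.
a = ω²·d²x/dθ² = (244)²·(+0.016369) = +974.5 m/s²;  |a| = 974.5 m/s².

974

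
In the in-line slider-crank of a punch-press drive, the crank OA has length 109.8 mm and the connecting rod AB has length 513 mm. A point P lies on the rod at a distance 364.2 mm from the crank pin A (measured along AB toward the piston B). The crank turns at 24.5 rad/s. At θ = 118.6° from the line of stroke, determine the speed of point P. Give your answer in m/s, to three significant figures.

ω = 24.5 rad/s.  Crank-pin speed |V_A| = rω = 2.6901 m/s, perpendicular to OA.
Rod angle: sinφ = −(r/L) sinθ ⇒ φ = -10.831°; ω_rod = −rω cosθ/√(L²−r²sin²θ) = +2.5557 rad/s.
V_P = V_A + ω_rod × AP, with AP = 0.3642 m along the rod.
Components: V_Px = −rω sinθ − a·ω_rod·sinφ = -2.1869 m/s;  V_Py = rω cosθ + a·ω_rod·cosφ = -0.37352 m/s.
|V_P| = √(V_Px² + V_Py²) = 2.2186 m/s.

2.22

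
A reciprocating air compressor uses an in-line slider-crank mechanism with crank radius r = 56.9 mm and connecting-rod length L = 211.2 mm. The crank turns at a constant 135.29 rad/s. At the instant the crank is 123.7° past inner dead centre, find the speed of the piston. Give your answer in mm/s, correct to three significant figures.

5420

ω = 135.3 rad/s
For an in-line slider-crank, x = r cosθ + √(L² − r² sin²θ), so v = −rω sinθ·[1 + r cosθ/√(L² − r² sin²θ)].
With r = 0.0569 m, L = 0.2112 m, θ = 123.7°: √(L² − r² sin²θ) = 0.20583 m.
v = −0.0569·135.3·0.83195·[1 + 0.0569·-0.55484/0.20583] = -5.422 m/s.
|v| = 5.422 m/s = 5422 mm/s.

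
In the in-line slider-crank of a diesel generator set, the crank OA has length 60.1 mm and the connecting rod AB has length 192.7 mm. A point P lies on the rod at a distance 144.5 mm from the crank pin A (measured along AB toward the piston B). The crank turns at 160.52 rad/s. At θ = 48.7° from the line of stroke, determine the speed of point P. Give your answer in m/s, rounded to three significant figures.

ω = 160.5 rad/s.  Crank-pin speed |V_A| = rω = 9.6473 m/s, perpendicular to OA.
Rod angle: sinφ = −(r/L) sinθ ⇒ φ = -13.551°; ω_rod = −rω cosθ/√(L²−r²sin²θ) = -33.988 rad/s.
V_P = V_A + ω_rod × AP, with AP = 0.1445 m along the rod.
Components: V_Px = −rω sinθ − a·ω_rod·sinφ = -8.3984 m/s;  V_Py = rω cosθ + a·ω_rod·cosφ = +1.5926 m/s.
|V_P| = √(V_Px² + V_Py²) = 8.5481 m/s.

8.55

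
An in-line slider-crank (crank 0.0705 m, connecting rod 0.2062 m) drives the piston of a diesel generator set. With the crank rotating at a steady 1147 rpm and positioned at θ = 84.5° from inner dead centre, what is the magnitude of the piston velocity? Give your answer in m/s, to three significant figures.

ω = 2π·1147/60 = 120.1 rad/s
For an in-line slider-crank, x = r cosθ + √(L² − r² sin²θ), so v = −rω sinθ·[1 + r cosθ/√(L² − r² sin²θ)].
With r = 0.0705 m, L = 0.2062 m, θ = 84.5°: √(L² − r² sin²θ) = 0.19389 m.
v = −0.0705·120.1·0.99540·[1 + 0.0705·0.09585/0.19389] = -8.7228 m/s.
|v| = 8.7228 m/s.

8.72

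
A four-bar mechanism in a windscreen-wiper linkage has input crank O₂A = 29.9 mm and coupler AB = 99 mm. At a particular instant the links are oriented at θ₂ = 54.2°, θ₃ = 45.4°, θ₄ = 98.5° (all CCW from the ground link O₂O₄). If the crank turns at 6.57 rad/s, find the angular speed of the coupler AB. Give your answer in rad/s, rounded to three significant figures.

ω₂ = 6.57 rad/s
Differentiating the loop-closure r₂e^{iθ₂}+r₃e^{iθ₃}=r₁+r₄e^{iθ₄} gives r₂ω₂e^{iθ₂}+r₃ω₃e^{iθ₃}=r₄ω₄e^{iθ₄}.
Eliminating the other unknown: ω₃ = r₂ω₂ sin(θ₄−θ₂) / [r₃ sin(θ₃−θ₄)].
Numerator sine = +0.69842; denominator sine = -0.79968.
Result = 0.0299·6.57·(+0.69842) / (0.099·(-0.79968)) = -1.733 rad/s; magnitude 1.733 rad/s.

1.73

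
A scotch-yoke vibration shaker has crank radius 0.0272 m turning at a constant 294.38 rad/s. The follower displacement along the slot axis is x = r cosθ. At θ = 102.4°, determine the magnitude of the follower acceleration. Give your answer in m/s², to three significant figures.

506

ω = 294.4 rad/s
x = r cosθ ⇒ ẍ = −rω² cosθ (ω constant).
|a| = rω²|cosθ| = 0.0272·(294.4)²·|cos 102.4°| = 506.16 m/s².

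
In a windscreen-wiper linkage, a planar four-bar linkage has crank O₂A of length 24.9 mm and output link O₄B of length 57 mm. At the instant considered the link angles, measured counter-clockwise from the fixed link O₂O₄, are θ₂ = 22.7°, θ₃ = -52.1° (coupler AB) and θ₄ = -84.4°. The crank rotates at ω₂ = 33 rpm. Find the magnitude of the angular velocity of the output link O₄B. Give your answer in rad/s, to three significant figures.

ω₂ = 3.456 rad/s (from 33 rpm).
Differentiating the loop-closure r₂e^{iθ₂}+r₃e^{iθ₃}=r₁+r₄e^{iθ₄} gives r₂ω₂e^{iθ₂}+r₃ω₃e^{iθ₃}=r₄ω₄e^{iθ₄}.
Eliminating the other unknown: ω₄ = r₂ω₂ sin(θ₂−θ₃) / [r₄ sin(θ₄−θ₃)].
Numerator sine = +0.96502; denominator sine = -0.53435.
Result = 0.0249·3.456·(+0.96502) / (0.057·(-0.53435)) = -2.7263 rad/s; magnitude 2.7263 rad/s.

2.73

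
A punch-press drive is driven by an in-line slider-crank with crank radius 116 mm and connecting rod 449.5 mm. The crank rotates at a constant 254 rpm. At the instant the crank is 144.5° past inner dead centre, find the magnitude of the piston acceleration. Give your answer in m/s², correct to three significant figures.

ω = 2π·254/60 = 26.6 rad/s
x(θ) = r cosθ + √(L² − r² sin²θ); with ω constant, a = ω²·d²x/dθ².
d²x/dθ² = −r cosθ − r²(cos2θ)/√u − r⁴ sin²2θ/(4u^{3/2}),  u = L² − r² sin²θ = 0.197513 m².
Substituting r = 0.116 m, L = 0.4495 m, θ = 144.5°: d²x/dθ² = +0.084119 m.
a = ω²·d²x/dθ² = (26.6)²·(+0.084119) = +59.514 m/s²;  |a| = 59.514 m/s².

59.5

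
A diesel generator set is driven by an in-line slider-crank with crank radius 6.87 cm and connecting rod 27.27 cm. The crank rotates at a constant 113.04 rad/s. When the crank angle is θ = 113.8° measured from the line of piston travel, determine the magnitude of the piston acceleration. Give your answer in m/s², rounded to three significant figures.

505

ω = 113 rad/s
x(θ) = r cosθ + √(L² − r² sin²θ); with ω constant, a = ω²·d²x/dθ².
d²x/dθ² = −r cosθ − r²(cos2θ)/√u − r⁴ sin²2θ/(4u^{3/2}),  u = L² − r² sin²θ = 0.0704142 m².
Substituting r = 0.0687 m, L = 0.2727 m, θ = 113.8°: d²x/dθ² = +0.039554 m.
a = ω²·d²x/dθ² = (113)²·(+0.039554) = +505.43 m/s²;  |a| = 505.43 m/s².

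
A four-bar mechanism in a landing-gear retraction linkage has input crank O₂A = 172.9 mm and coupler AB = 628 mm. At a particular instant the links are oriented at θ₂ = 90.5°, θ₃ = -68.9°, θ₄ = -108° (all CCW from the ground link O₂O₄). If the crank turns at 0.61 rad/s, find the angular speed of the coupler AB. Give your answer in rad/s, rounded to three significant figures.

ω₂ = 0.61 rad/s
Differentiating the loop-closure r₂e^{iθ₂}+r₃e^{iθ₃}=r₁+r₄e^{iθ₄} gives r₂ω₂e^{iθ₂}+r₃ω₃e^{iθ₃}=r₄ω₄e^{iθ₄}.
Eliminating the other unknown: ω₃ = r₂ω₂ sin(θ₄−θ₂) / [r₃ sin(θ₃−θ₄)].
Numerator sine = +0.31730; denominator sine = +0.63068.
Result = 0.1729·0.61·(+0.31730) / (0.628·(+0.63068)) = +0.084496 rad/s; magnitude 0.084496 rad/s.

0.0845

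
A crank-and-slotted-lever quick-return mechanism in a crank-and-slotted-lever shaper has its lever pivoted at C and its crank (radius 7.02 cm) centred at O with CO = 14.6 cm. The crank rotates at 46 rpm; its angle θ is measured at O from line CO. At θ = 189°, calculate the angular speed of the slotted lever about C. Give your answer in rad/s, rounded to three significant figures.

ω = 4.817 rad/s (from 46 rpm).
Crank pin A relative to C: A = (d + r cosθ, r sinθ); lever angle φ = atan2(r sinθ, d + r cosθ).
Differentiating tanφ: φ̇ = rω(d cosθ + r)/(d² + r² + 2dr cosθ).
d² + r² + 2dr cosθ = |CA|² = 0.00599801 m²;  d cosθ + r = -0.074002 m.
|ω_lever| = |0.0702·4.817·-0.074002| / 0.00599801 = 4.1722 rad/s.

4.17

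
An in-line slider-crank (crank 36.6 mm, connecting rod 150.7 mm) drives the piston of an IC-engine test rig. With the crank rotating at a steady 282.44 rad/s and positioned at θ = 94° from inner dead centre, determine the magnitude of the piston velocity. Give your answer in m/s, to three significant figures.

10.1

ω = 282.4 rad/s
For an in-line slider-crank, x = r cosθ + √(L² − r² sin²θ), so v = −rω sinθ·[1 + r cosθ/√(L² − r² sin²θ)].
With r = 0.0366 m, L = 0.1507 m, θ = 94°: √(L² − r² sin²θ) = 0.14621 m.
v = −0.0366·282.4·0.99756·[1 + 0.0366·-0.06976/0.14621] = -10.132 m/s.
|v| = 10.132 m/s.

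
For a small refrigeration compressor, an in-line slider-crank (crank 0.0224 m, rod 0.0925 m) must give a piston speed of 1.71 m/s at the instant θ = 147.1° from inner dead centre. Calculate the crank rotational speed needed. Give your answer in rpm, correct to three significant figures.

1690

For an in-line slider-crank, |v_piston| = rω|sinθ|·[1 + r cosθ/√(L² − r² sin²θ)].
With r = 0.0224 m, L = 0.0925 m, θ = 147.1°: the bracketed kinematic factor |dx/dθ| = 0.0096716 m.
ω = v/|dx/dθ| = 1.71/0.0096716 = 176.81 rad/s.
N = 60ω/(2π) = 1688.4 rpm.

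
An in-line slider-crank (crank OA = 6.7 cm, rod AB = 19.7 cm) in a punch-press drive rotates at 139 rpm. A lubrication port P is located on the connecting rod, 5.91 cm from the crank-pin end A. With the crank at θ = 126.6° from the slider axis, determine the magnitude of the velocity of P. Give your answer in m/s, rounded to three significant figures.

0.839

ω = 14.56 rad/s.  Crank-pin speed |V_A| = rω = 0.97526 m/s, perpendicular to OA.
Rod angle: sinφ = −(r/L) sinθ ⇒ φ = -15.845°; ω_rod = −rω cosθ/√(L²−r²sin²θ) = +3.0682 rad/s.
V_P = V_A + ω_rod × AP, with AP = 0.0591 m along the rod.
Components: V_Px = −rω sinθ − a·ω_rod·sinφ = -0.73344 m/s;  V_Py = rω cosθ + a·ω_rod·cosφ = -0.40703 m/s.
|V_P| = √(V_Px² + V_Py²) = 0.83881 m/s.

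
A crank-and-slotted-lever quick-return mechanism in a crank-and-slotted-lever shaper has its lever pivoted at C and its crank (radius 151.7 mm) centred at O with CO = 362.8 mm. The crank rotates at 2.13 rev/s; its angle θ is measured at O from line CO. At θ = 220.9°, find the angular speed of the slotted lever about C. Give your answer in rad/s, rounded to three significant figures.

3.48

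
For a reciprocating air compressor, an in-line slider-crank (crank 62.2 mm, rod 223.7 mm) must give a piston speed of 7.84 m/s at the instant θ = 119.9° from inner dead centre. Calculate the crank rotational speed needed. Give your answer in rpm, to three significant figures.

1620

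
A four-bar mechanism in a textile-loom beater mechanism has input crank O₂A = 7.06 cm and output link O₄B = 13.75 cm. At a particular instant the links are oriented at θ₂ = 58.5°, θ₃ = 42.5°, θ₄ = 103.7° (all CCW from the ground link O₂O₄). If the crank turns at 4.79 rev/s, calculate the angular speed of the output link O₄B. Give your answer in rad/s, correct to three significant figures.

ω₂ = 30.1 rad/s (from 4.79 rev/s).
Differentiating the loop-closure r₂e^{iθ₂}+r₃e^{iθ₃}=r₁+r₄e^{iθ₄} gives r₂ω₂e^{iθ₂}+r₃ω₃e^{iθ₃}=r₄ω₄e^{iθ₄}.
Eliminating the other unknown: ω₄ = r₂ω₂ sin(θ₂−θ₃) / [r₄ sin(θ₄−θ₃)].
Numerator sine = +0.27564; denominator sine = +0.87631.
Result = 0.0706·30.1·(+0.27564) / (0.1375·(+0.87631)) = +4.8607 rad/s; magnitude 4.8607 rad/s.

4.86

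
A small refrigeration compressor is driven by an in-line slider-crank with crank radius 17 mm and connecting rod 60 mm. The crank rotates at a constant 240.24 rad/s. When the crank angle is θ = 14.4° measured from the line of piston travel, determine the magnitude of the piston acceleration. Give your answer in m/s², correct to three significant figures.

1200

ω = 240.2 rad/s
x(θ) = r cosθ + √(L² − r² sin²θ); with ω constant, a = ω²·d²x/dθ².
d²x/dθ² = −r cosθ − r²(cos2θ)/√u − r⁴ sin²2θ/(4u^{3/2}),  u = L² − r² sin²θ = 0.00358213 m².
Substituting r = 0.017 m, L = 0.06 m, θ = 14.4°: d²x/dθ² = -0.02072 m.
a = ω²·d²x/dθ² = (240.2)²·(-0.02072) = -1195.9 m/s²;  |a| = 1195.9 m/s².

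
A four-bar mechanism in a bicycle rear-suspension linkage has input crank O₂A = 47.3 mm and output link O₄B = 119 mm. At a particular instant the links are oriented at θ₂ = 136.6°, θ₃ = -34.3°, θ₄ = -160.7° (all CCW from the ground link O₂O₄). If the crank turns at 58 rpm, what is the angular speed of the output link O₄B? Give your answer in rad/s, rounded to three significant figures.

0.474

ω₂ = 6.074 rad/s (from 58 rpm).
Differentiating the loop-closure r₂e^{iθ₂}+r₃e^{iθ₃}=r₁+r₄e^{iθ₄} gives r₂ω₂e^{iθ₂}+r₃ω₃e^{iθ₃}=r₄ω₄e^{iθ₄}.
Eliminating the other unknown: ω₄ = r₂ω₂ sin(θ₂−θ₃) / [r₄ sin(θ₄−θ₃)].
Numerator sine = +0.15816; denominator sine = -0.80489.
Result = 0.0473·6.074·(+0.15816) / (0.119·(-0.80489)) = -0.47438 rad/s; magnitude 0.47438 rad/s.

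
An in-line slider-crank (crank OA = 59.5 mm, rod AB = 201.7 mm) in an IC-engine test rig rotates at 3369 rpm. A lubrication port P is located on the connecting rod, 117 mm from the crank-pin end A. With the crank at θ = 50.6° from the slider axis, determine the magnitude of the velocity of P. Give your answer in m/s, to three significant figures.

18.9

ω = 352.8 rad/s.  Crank-pin speed |V_A| = rω = 20.992 m/s, perpendicular to OA.
Rod angle: sinφ = −(r/L) sinθ ⇒ φ = -13.176°; ω_rod = −rω cosθ/√(L²−r²sin²θ) = -67.845 rad/s.
V_P = V_A + ω_rod × AP, with AP = 0.117 m along the rod.
Components: V_Px = −rω sinθ − a·ω_rod·sinφ = -18.03 m/s;  V_Py = rω cosθ + a·ω_rod·cosφ = +5.5952 m/s.
|V_P| = √(V_Px² + V_Py²) = 18.879 m/s.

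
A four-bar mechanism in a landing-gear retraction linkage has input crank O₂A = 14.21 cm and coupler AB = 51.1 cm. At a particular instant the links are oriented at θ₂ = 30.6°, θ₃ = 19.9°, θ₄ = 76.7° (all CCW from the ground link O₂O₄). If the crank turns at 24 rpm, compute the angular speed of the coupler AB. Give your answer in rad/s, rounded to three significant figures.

0.602

ω₂ = 2.513 rad/s (from 24 rpm).
Differentiating the loop-closure r₂e^{iθ₂}+r₃e^{iθ₃}=r₁+r₄e^{iθ₄} gives r₂ω₂e^{iθ₂}+r₃ω₃e^{iθ₃}=r₄ω₄e^{iθ₄}.
Eliminating the other unknown: ω₃ = r₂ω₂ sin(θ₄−θ₂) / [r₃ sin(θ₃−θ₄)].
Numerator sine = +0.72055; denominator sine = -0.83676.
Result = 0.1421·2.513·(+0.72055) / (0.511·(-0.83676)) = -0.60183 rad/s; magnitude 0.60183 rad/s.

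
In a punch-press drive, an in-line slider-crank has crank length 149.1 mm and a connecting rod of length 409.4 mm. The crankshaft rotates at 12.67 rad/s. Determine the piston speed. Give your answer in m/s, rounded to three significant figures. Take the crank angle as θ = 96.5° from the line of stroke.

1.79

ω = 12.67 rad/s
For an in-line slider-crank, x = r cosθ + √(L² − r² sin²θ), so v = −rω sinθ·[1 + r cosθ/√(L² − r² sin²θ)].
With r = 0.1491 m, L = 0.4094 m, θ = 96.5°: √(L² − r² sin²θ) = 0.38166 m.
v = −0.1491·12.67·0.99357·[1 + 0.1491·-0.11320/0.38166] = -1.7939 m/s.
|v| = 1.7939 m/s.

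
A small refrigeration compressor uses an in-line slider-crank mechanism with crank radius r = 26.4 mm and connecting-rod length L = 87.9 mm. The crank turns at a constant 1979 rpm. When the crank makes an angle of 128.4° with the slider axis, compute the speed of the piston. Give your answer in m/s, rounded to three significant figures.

3.46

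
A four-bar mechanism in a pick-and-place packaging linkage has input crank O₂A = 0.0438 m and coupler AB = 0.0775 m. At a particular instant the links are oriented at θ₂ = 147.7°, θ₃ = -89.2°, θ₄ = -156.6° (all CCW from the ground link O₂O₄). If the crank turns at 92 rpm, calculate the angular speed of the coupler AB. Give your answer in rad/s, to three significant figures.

ω₂ = 9.634 rad/s (from 92 rpm).
Differentiating the loop-closure r₂e^{iθ₂}+r₃e^{iθ₃}=r₁+r₄e^{iθ₄} gives r₂ω₂e^{iθ₂}+r₃ω₃e^{iθ₃}=r₄ω₄e^{iθ₄}.
Eliminating the other unknown: ω₃ = r₂ω₂ sin(θ₄−θ₂) / [r₃ sin(θ₃−θ₄)].
Numerator sine = +0.82610; denominator sine = +0.92321.
Result = 0.0438·9.634·(+0.82610) / (0.0775·(+0.92321)) = +4.8721 rad/s; magnitude 4.8721 rad/s.

4.87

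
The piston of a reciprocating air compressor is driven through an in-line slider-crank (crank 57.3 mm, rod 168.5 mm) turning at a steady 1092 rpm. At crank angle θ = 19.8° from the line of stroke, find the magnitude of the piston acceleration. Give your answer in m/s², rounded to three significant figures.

ω = 2π·1092/60 = 114.4 rad/s
x(θ) = r cosθ + √(L² − r² sin²θ); with ω constant, a = ω²·d²x/dθ².
d²x/dθ² = −r cosθ − r²(cos2θ)/√u − r⁴ sin²2θ/(4u^{3/2}),  u = L² − r² sin²θ = 0.0280155 m².
Substituting r = 0.0573 m, L = 0.1685 m, θ = 19.8°: d²x/dθ² = -0.06926 m.
a = ω²·d²x/dθ² = (114.4)²·(-0.06926) = -905.71 m/s²;  |a| = 905.71 m/s².

906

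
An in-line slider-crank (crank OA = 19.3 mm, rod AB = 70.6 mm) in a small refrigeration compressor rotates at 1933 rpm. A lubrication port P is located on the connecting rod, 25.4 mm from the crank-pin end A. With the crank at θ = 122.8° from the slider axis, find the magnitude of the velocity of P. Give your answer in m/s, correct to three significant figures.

ω = 202.4 rad/s.  Crank-pin speed |V_A| = rω = 3.9068 m/s, perpendicular to OA.
Rod angle: sinφ = −(r/L) sinθ ⇒ φ = -13.285°; ω_rod = −rω cosθ/√(L²−r²sin²θ) = +30.801 rad/s.
V_P = V_A + ω_rod × AP, with AP = 0.0254 m along the rod.
Components: V_Px = −rω sinθ − a·ω_rod·sinφ = -3.1041 m/s;  V_Py = rω cosθ + a·ω_rod·cosφ = -1.3549 m/s.
|V_P| = √(V_Px² + V_Py²) = 3.387 m/s.

3.39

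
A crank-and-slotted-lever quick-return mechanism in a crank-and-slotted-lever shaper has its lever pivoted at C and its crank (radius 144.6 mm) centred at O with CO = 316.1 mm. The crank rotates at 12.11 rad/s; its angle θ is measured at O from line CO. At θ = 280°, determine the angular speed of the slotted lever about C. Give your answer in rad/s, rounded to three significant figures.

2.56

ω = 12.11 rad/s
Crank pin A relative to C: A = (d + r cosθ, r sinθ); lever angle φ = atan2(r sinθ, d + r cosθ).
Differentiating tanφ: φ̇ = rω(d cosθ + r)/(d² + r² + 2dr cosθ).
d² + r² + 2dr cosθ = |CA|² = 0.136703 m²;  d cosθ + r = +0.19949 m.
|ω_lever| = |0.1446·12.11·+0.19949| / 0.136703 = 2.5554 rad/s.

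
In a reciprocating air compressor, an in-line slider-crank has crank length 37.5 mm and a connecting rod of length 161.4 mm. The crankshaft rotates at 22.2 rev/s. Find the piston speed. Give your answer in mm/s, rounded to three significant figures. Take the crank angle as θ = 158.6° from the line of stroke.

1490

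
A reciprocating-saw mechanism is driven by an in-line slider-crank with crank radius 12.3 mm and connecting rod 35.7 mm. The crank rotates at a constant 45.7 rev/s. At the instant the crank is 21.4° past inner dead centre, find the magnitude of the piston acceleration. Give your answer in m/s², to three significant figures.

ω = 2π·45.7 = 287.1 rad/s
x(θ) = r cosθ + √(L² − r² sin²θ); with ω constant, a = ω²·d²x/dθ².
d²x/dθ² = −r cosθ − r²(cos2θ)/√u − r⁴ sin²2θ/(4u^{3/2}),  u = L² − r² sin²θ = 0.00125435 m².
Substituting r = 0.0123 m, L = 0.0357 m, θ = 21.4°: d²x/dθ² = -0.014646 m.
a = ω²·d²x/dθ² = (287.1)²·(-0.014646) = -1207.5 m/s²;  |a| = 1207.5 m/s².

1210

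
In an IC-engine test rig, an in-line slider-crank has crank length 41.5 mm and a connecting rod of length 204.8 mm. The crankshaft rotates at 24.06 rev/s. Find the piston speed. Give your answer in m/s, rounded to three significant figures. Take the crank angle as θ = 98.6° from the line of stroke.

6.01

ω = 2π·24.1 = 151.2 rad/s
For an in-line slider-crank, x = r cosθ + √(L² − r² sin²θ), so v = −rω sinθ·[1 + r cosθ/√(L² − r² sin²θ)].
With r = 0.0415 m, L = 0.2048 m, θ = 98.6°: √(L² − r² sin²θ) = 0.20065 m.
v = −0.0415·151.2·0.98876·[1 + 0.0415·-0.14954/0.20065] = -6.0113 m/s.
|v| = 6.0113 m/s.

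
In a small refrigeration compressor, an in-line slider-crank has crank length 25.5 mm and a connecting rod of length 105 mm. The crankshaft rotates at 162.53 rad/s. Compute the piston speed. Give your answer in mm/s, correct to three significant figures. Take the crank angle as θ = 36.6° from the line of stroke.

ω = 162.5 rad/s
For an in-line slider-crank, x = r cosθ + √(L² − r² sin²θ), so v = −rω sinθ·[1 + r cosθ/√(L² − r² sin²θ)].
With r = 0.0255 m, L = 0.105 m, θ = 36.6°: √(L² − r² sin²θ) = 0.10389 m.
v = −0.0255·162.5·0.59622·[1 + 0.0255·0.80282/0.10389] = -2.958 m/s.
|v| = 2.958 m/s = 2958 mm/s.

2960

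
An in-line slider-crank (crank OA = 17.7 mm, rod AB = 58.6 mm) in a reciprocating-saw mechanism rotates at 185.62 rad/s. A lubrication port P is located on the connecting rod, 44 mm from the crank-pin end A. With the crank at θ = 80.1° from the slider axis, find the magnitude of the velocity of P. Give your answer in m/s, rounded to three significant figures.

3.37

ω = 185.6 rad/s.  Crank-pin speed |V_A| = rω = 3.2855 m/s, perpendicular to OA.
Rod angle: sinφ = −(r/L) sinθ ⇒ φ = -17.311°; ω_rod = −rω cosθ/√(L²−r²sin²θ) = -10.097 rad/s.
V_P = V_A + ω_rod × AP, with AP = 0.044 m along the rod.
Components: V_Px = −rω sinθ − a·ω_rod·sinφ = -3.3687 m/s;  V_Py = rω cosθ + a·ω_rod·cosφ = +0.14074 m/s.
|V_P| = √(V_Px² + V_Py²) = 3.3717 m/s.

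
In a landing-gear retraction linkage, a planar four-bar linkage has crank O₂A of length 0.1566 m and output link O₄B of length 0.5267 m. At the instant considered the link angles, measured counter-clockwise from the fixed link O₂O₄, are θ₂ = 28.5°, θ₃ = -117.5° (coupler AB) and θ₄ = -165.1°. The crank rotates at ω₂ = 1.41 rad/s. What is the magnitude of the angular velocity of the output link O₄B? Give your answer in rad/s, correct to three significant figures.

ω₂ = 1.41 rad/s
Differentiating the loop-closure r₂e^{iθ₂}+r₃e^{iθ₃}=r₁+r₄e^{iθ₄} gives r₂ω₂e^{iθ₂}+r₃ω₃e^{iθ₃}=r₄ω₄e^{iθ₄}.
Eliminating the other unknown: ω₄ = r₂ω₂ sin(θ₂−θ₃) / [r₄ sin(θ₄−θ₃)].
Numerator sine = +0.55919; denominator sine = -0.73846.
Result = 0.1566·1.41·(+0.55919) / (0.5267·(-0.73846)) = -0.31746 rad/s; magnitude 0.31746 rad/s.

0.317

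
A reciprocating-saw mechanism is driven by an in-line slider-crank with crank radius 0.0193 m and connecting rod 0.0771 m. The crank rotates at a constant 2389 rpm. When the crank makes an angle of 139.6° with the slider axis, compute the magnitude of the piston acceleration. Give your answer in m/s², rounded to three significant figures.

ω = 2π·2389/60 = 250.2 rad/s
x(θ) = r cosθ + √(L² − r² sin²θ); with ω constant, a = ω²·d²x/dθ².
d²x/dθ² = −r cosθ − r²(cos2θ)/√u − r⁴ sin²2θ/(4u^{3/2}),  u = L² − r² sin²θ = 0.00578794 m².
Substituting r = 0.0193 m, L = 0.0771 m, θ = 139.6°: d²x/dθ² = +0.013838 m.
a = ω²·d²x/dθ² = (250.2)²·(+0.013838) = +866.1 m/s²;  |a| = 866.1 m/s².

866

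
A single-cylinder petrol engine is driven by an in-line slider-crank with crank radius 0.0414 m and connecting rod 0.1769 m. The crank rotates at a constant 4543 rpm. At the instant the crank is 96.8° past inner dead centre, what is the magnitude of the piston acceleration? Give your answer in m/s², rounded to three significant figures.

ω = 2π·4543/60 = 475.7 rad/s
x(θ) = r cosθ + √(L² − r² sin²θ); with ω constant, a = ω²·d²x/dθ².
d²x/dθ² = −r cosθ − r²(cos2θ)/√u − r⁴ sin²2θ/(4u^{3/2}),  u = L² − r² sin²θ = 0.0296037 m².
Substituting r = 0.0414 m, L = 0.1769 m, θ = 96.8°: d²x/dθ² = +0.014576 m.
a = ω²·d²x/dθ² = (475.7)²·(+0.014576) = +3299 m/s²;  |a| = 3299 m/s².

3300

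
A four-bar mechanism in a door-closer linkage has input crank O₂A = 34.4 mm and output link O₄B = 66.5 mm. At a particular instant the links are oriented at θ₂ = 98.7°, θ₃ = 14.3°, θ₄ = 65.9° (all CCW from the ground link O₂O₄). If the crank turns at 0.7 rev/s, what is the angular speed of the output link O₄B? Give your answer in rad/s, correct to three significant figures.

2.89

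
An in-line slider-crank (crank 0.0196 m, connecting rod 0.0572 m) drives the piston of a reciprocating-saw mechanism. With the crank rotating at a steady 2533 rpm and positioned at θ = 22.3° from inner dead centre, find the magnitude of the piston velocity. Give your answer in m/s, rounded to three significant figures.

2.60

ω = 2π·2533/60 = 265.3 rad/s
For an in-line slider-crank, x = r cosθ + √(L² − r² sin²θ), so v = −rω sinθ·[1 + r cosθ/√(L² − r² sin²θ)].
With r = 0.0196 m, L = 0.0572 m, θ = 22.3°: √(L² − r² sin²θ) = 0.056714 m.
v = −0.0196·265.3·0.37946·[1 + 0.0196·0.92521/0.056714] = -2.6036 m/s.
|v| = 2.6036 m/s.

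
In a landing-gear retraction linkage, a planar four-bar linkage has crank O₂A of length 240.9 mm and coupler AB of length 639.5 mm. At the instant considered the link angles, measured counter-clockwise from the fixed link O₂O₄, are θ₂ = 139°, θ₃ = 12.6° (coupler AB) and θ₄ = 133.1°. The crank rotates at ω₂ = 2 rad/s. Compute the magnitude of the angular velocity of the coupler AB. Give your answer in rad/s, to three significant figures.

0.0899

ω₂ = 2 rad/s
Differentiating the loop-closure r₂e^{iθ₂}+r₃e^{iθ₃}=r₁+r₄e^{iθ₄} gives r₂ω₂e^{iθ₂}+r₃ω₃e^{iθ₃}=r₄ω₄e^{iθ₄}.
Eliminating the other unknown: ω₃ = r₂ω₂ sin(θ₄−θ₂) / [r₃ sin(θ₃−θ₄)].
Numerator sine = -0.10279; denominator sine = -0.86163.
Result = 0.2409·2·(-0.10279) / (0.6395·(-0.86163)) = +0.089881 rad/s; magnitude 0.089881 rad/s.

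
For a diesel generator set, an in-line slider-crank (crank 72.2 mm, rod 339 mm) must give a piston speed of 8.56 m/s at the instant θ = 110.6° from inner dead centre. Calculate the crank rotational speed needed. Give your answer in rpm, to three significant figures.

For an in-line slider-crank, |v_piston| = rω|sinθ|·[1 + r cosθ/√(L² − r² sin²θ)].
With r = 0.0722 m, L = 0.339 m, θ = 110.6°: the bracketed kinematic factor |dx/dθ| = 0.062415 m.
ω = v/|dx/dθ| = 8.56/0.062415 = 137.15 rad/s.
N = 60ω/(2π) = 1309.6 rpm.

1310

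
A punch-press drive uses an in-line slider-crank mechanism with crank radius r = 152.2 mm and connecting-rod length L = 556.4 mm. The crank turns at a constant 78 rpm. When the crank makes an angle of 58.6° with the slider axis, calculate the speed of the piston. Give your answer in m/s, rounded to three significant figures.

ω = 2π·78/60 = 8.168 rad/s
For an in-line slider-crank, x = r cosθ + √(L² − r² sin²θ), so v = −rω sinθ·[1 + r cosθ/√(L² − r² sin²θ)].
With r = 0.1522 m, L = 0.5564 m, θ = 58.6°: √(L² − r² sin²θ) = 0.54102 m.
v = −0.1522·8.168·0.85355·[1 + 0.1522·0.52101/0.54102] = -1.2167 m/s.
|v| = 1.2167 m/s.

1.22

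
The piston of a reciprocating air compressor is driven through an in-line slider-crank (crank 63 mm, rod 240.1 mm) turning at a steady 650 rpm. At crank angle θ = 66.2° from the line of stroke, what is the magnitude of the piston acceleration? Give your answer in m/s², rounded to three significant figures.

65.4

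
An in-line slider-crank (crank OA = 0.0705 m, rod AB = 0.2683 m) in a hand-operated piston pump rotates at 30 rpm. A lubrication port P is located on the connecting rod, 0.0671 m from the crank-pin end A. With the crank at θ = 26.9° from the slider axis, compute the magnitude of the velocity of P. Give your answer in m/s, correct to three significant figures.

0.182

ω = 3.142 rad/s.  Crank-pin speed |V_A| = rω = 0.22148 m/s, perpendicular to OA.
Rod angle: sinφ = −(r/L) sinθ ⇒ φ = -6.828°; ω_rod = −rω cosθ/√(L²−r²sin²θ) = -0.74144 rad/s.
V_P = V_A + ω_rod × AP, with AP = 0.0671 m along the rod.
Components: V_Px = −rω sinθ − a·ω_rod·sinφ = -0.10612 m/s;  V_Py = rω cosθ + a·ω_rod·cosφ = +0.14812 m/s.
|V_P| = √(V_Px² + V_Py²) = 0.18221 m/s.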